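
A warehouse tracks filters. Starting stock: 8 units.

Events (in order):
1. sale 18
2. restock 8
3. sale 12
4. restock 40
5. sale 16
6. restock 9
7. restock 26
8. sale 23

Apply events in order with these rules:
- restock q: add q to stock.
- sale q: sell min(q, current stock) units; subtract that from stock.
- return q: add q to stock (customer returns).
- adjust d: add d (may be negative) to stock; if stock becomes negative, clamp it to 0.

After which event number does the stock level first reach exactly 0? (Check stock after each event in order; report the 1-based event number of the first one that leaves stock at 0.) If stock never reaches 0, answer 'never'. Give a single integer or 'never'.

Answer: 1

Derivation:
Processing events:
Start: stock = 8
  Event 1 (sale 18): sell min(18,8)=8. stock: 8 - 8 = 0. total_sold = 8
  Event 2 (restock 8): 0 + 8 = 8
  Event 3 (sale 12): sell min(12,8)=8. stock: 8 - 8 = 0. total_sold = 16
  Event 4 (restock 40): 0 + 40 = 40
  Event 5 (sale 16): sell min(16,40)=16. stock: 40 - 16 = 24. total_sold = 32
  Event 6 (restock 9): 24 + 9 = 33
  Event 7 (restock 26): 33 + 26 = 59
  Event 8 (sale 23): sell min(23,59)=23. stock: 59 - 23 = 36. total_sold = 55
Final: stock = 36, total_sold = 55

First zero at event 1.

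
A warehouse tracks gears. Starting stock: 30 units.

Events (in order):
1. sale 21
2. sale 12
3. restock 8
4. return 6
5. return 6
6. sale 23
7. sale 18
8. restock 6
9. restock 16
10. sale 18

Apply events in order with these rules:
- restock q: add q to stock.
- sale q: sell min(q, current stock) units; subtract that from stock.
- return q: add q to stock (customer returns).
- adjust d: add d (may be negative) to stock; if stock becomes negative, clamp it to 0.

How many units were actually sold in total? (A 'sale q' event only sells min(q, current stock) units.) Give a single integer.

Processing events:
Start: stock = 30
  Event 1 (sale 21): sell min(21,30)=21. stock: 30 - 21 = 9. total_sold = 21
  Event 2 (sale 12): sell min(12,9)=9. stock: 9 - 9 = 0. total_sold = 30
  Event 3 (restock 8): 0 + 8 = 8
  Event 4 (return 6): 8 + 6 = 14
  Event 5 (return 6): 14 + 6 = 20
  Event 6 (sale 23): sell min(23,20)=20. stock: 20 - 20 = 0. total_sold = 50
  Event 7 (sale 18): sell min(18,0)=0. stock: 0 - 0 = 0. total_sold = 50
  Event 8 (restock 6): 0 + 6 = 6
  Event 9 (restock 16): 6 + 16 = 22
  Event 10 (sale 18): sell min(18,22)=18. stock: 22 - 18 = 4. total_sold = 68
Final: stock = 4, total_sold = 68

Answer: 68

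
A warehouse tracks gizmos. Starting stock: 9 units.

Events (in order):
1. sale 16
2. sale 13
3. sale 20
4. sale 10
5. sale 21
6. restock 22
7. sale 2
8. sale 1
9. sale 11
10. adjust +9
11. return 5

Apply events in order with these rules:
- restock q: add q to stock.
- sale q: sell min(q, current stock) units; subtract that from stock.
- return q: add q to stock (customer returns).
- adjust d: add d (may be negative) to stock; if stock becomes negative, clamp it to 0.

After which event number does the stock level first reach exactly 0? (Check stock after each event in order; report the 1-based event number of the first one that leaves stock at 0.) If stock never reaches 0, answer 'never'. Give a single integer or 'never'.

Processing events:
Start: stock = 9
  Event 1 (sale 16): sell min(16,9)=9. stock: 9 - 9 = 0. total_sold = 9
  Event 2 (sale 13): sell min(13,0)=0. stock: 0 - 0 = 0. total_sold = 9
  Event 3 (sale 20): sell min(20,0)=0. stock: 0 - 0 = 0. total_sold = 9
  Event 4 (sale 10): sell min(10,0)=0. stock: 0 - 0 = 0. total_sold = 9
  Event 5 (sale 21): sell min(21,0)=0. stock: 0 - 0 = 0. total_sold = 9
  Event 6 (restock 22): 0 + 22 = 22
  Event 7 (sale 2): sell min(2,22)=2. stock: 22 - 2 = 20. total_sold = 11
  Event 8 (sale 1): sell min(1,20)=1. stock: 20 - 1 = 19. total_sold = 12
  Event 9 (sale 11): sell min(11,19)=11. stock: 19 - 11 = 8. total_sold = 23
  Event 10 (adjust +9): 8 + 9 = 17
  Event 11 (return 5): 17 + 5 = 22
Final: stock = 22, total_sold = 23

First zero at event 1.

Answer: 1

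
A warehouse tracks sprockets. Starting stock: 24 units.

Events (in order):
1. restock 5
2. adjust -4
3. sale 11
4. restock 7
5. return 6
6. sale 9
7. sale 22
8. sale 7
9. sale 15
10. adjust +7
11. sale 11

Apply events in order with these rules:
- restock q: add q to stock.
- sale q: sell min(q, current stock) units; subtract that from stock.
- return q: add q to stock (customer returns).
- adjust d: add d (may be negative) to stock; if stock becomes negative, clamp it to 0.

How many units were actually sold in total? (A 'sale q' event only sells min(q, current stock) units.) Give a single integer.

Answer: 45

Derivation:
Processing events:
Start: stock = 24
  Event 1 (restock 5): 24 + 5 = 29
  Event 2 (adjust -4): 29 + -4 = 25
  Event 3 (sale 11): sell min(11,25)=11. stock: 25 - 11 = 14. total_sold = 11
  Event 4 (restock 7): 14 + 7 = 21
  Event 5 (return 6): 21 + 6 = 27
  Event 6 (sale 9): sell min(9,27)=9. stock: 27 - 9 = 18. total_sold = 20
  Event 7 (sale 22): sell min(22,18)=18. stock: 18 - 18 = 0. total_sold = 38
  Event 8 (sale 7): sell min(7,0)=0. stock: 0 - 0 = 0. total_sold = 38
  Event 9 (sale 15): sell min(15,0)=0. stock: 0 - 0 = 0. total_sold = 38
  Event 10 (adjust +7): 0 + 7 = 7
  Event 11 (sale 11): sell min(11,7)=7. stock: 7 - 7 = 0. total_sold = 45
Final: stock = 0, total_sold = 45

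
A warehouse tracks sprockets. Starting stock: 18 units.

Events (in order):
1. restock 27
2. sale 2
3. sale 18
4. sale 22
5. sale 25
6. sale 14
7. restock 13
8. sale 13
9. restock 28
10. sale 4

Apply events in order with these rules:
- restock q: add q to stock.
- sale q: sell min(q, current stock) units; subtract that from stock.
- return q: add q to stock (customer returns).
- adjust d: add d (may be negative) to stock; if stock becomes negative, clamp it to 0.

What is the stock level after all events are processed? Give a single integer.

Answer: 24

Derivation:
Processing events:
Start: stock = 18
  Event 1 (restock 27): 18 + 27 = 45
  Event 2 (sale 2): sell min(2,45)=2. stock: 45 - 2 = 43. total_sold = 2
  Event 3 (sale 18): sell min(18,43)=18. stock: 43 - 18 = 25. total_sold = 20
  Event 4 (sale 22): sell min(22,25)=22. stock: 25 - 22 = 3. total_sold = 42
  Event 5 (sale 25): sell min(25,3)=3. stock: 3 - 3 = 0. total_sold = 45
  Event 6 (sale 14): sell min(14,0)=0. stock: 0 - 0 = 0. total_sold = 45
  Event 7 (restock 13): 0 + 13 = 13
  Event 8 (sale 13): sell min(13,13)=13. stock: 13 - 13 = 0. total_sold = 58
  Event 9 (restock 28): 0 + 28 = 28
  Event 10 (sale 4): sell min(4,28)=4. stock: 28 - 4 = 24. total_sold = 62
Final: stock = 24, total_sold = 62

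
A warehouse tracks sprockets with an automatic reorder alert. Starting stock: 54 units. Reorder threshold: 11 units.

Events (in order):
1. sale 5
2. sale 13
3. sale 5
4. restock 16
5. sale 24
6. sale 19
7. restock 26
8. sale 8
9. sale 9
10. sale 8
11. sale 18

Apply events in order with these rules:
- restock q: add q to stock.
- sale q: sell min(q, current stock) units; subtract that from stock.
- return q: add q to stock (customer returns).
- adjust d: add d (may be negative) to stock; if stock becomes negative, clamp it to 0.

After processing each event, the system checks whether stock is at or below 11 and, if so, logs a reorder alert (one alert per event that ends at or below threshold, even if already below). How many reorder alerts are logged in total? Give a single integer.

Processing events:
Start: stock = 54
  Event 1 (sale 5): sell min(5,54)=5. stock: 54 - 5 = 49. total_sold = 5
  Event 2 (sale 13): sell min(13,49)=13. stock: 49 - 13 = 36. total_sold = 18
  Event 3 (sale 5): sell min(5,36)=5. stock: 36 - 5 = 31. total_sold = 23
  Event 4 (restock 16): 31 + 16 = 47
  Event 5 (sale 24): sell min(24,47)=24. stock: 47 - 24 = 23. total_sold = 47
  Event 6 (sale 19): sell min(19,23)=19. stock: 23 - 19 = 4. total_sold = 66
  Event 7 (restock 26): 4 + 26 = 30
  Event 8 (sale 8): sell min(8,30)=8. stock: 30 - 8 = 22. total_sold = 74
  Event 9 (sale 9): sell min(9,22)=9. stock: 22 - 9 = 13. total_sold = 83
  Event 10 (sale 8): sell min(8,13)=8. stock: 13 - 8 = 5. total_sold = 91
  Event 11 (sale 18): sell min(18,5)=5. stock: 5 - 5 = 0. total_sold = 96
Final: stock = 0, total_sold = 96

Checking against threshold 11:
  After event 1: stock=49 > 11
  After event 2: stock=36 > 11
  After event 3: stock=31 > 11
  After event 4: stock=47 > 11
  After event 5: stock=23 > 11
  After event 6: stock=4 <= 11 -> ALERT
  After event 7: stock=30 > 11
  After event 8: stock=22 > 11
  After event 9: stock=13 > 11
  After event 10: stock=5 <= 11 -> ALERT
  After event 11: stock=0 <= 11 -> ALERT
Alert events: [6, 10, 11]. Count = 3

Answer: 3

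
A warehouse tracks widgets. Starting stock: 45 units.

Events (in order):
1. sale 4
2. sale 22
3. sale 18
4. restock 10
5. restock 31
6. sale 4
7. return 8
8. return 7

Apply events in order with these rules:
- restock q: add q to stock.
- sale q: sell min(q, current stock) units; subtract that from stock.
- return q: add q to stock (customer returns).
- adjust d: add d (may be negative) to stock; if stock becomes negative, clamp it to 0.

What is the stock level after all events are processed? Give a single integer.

Processing events:
Start: stock = 45
  Event 1 (sale 4): sell min(4,45)=4. stock: 45 - 4 = 41. total_sold = 4
  Event 2 (sale 22): sell min(22,41)=22. stock: 41 - 22 = 19. total_sold = 26
  Event 3 (sale 18): sell min(18,19)=18. stock: 19 - 18 = 1. total_sold = 44
  Event 4 (restock 10): 1 + 10 = 11
  Event 5 (restock 31): 11 + 31 = 42
  Event 6 (sale 4): sell min(4,42)=4. stock: 42 - 4 = 38. total_sold = 48
  Event 7 (return 8): 38 + 8 = 46
  Event 8 (return 7): 46 + 7 = 53
Final: stock = 53, total_sold = 48

Answer: 53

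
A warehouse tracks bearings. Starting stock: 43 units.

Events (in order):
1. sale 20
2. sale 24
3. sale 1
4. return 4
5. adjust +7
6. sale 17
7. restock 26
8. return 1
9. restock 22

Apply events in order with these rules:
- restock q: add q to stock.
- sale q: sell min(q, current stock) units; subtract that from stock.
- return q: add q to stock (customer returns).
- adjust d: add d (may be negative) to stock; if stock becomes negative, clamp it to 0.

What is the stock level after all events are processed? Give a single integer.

Processing events:
Start: stock = 43
  Event 1 (sale 20): sell min(20,43)=20. stock: 43 - 20 = 23. total_sold = 20
  Event 2 (sale 24): sell min(24,23)=23. stock: 23 - 23 = 0. total_sold = 43
  Event 3 (sale 1): sell min(1,0)=0. stock: 0 - 0 = 0. total_sold = 43
  Event 4 (return 4): 0 + 4 = 4
  Event 5 (adjust +7): 4 + 7 = 11
  Event 6 (sale 17): sell min(17,11)=11. stock: 11 - 11 = 0. total_sold = 54
  Event 7 (restock 26): 0 + 26 = 26
  Event 8 (return 1): 26 + 1 = 27
  Event 9 (restock 22): 27 + 22 = 49
Final: stock = 49, total_sold = 54

Answer: 49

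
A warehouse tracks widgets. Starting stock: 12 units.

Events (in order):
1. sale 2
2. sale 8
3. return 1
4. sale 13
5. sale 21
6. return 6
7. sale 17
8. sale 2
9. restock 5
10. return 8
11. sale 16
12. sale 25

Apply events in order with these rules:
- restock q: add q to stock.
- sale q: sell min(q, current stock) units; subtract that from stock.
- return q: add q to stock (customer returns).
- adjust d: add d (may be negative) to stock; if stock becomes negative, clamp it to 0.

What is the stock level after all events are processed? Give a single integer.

Answer: 0

Derivation:
Processing events:
Start: stock = 12
  Event 1 (sale 2): sell min(2,12)=2. stock: 12 - 2 = 10. total_sold = 2
  Event 2 (sale 8): sell min(8,10)=8. stock: 10 - 8 = 2. total_sold = 10
  Event 3 (return 1): 2 + 1 = 3
  Event 4 (sale 13): sell min(13,3)=3. stock: 3 - 3 = 0. total_sold = 13
  Event 5 (sale 21): sell min(21,0)=0. stock: 0 - 0 = 0. total_sold = 13
  Event 6 (return 6): 0 + 6 = 6
  Event 7 (sale 17): sell min(17,6)=6. stock: 6 - 6 = 0. total_sold = 19
  Event 8 (sale 2): sell min(2,0)=0. stock: 0 - 0 = 0. total_sold = 19
  Event 9 (restock 5): 0 + 5 = 5
  Event 10 (return 8): 5 + 8 = 13
  Event 11 (sale 16): sell min(16,13)=13. stock: 13 - 13 = 0. total_sold = 32
  Event 12 (sale 25): sell min(25,0)=0. stock: 0 - 0 = 0. total_sold = 32
Final: stock = 0, total_sold = 32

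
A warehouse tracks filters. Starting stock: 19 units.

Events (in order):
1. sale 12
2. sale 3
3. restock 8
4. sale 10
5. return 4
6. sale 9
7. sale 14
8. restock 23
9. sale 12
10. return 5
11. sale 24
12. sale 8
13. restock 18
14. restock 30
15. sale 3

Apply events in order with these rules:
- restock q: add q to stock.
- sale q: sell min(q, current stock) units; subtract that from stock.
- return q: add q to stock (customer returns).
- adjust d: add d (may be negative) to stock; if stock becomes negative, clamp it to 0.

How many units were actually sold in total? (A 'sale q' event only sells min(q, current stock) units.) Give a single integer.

Processing events:
Start: stock = 19
  Event 1 (sale 12): sell min(12,19)=12. stock: 19 - 12 = 7. total_sold = 12
  Event 2 (sale 3): sell min(3,7)=3. stock: 7 - 3 = 4. total_sold = 15
  Event 3 (restock 8): 4 + 8 = 12
  Event 4 (sale 10): sell min(10,12)=10. stock: 12 - 10 = 2. total_sold = 25
  Event 5 (return 4): 2 + 4 = 6
  Event 6 (sale 9): sell min(9,6)=6. stock: 6 - 6 = 0. total_sold = 31
  Event 7 (sale 14): sell min(14,0)=0. stock: 0 - 0 = 0. total_sold = 31
  Event 8 (restock 23): 0 + 23 = 23
  Event 9 (sale 12): sell min(12,23)=12. stock: 23 - 12 = 11. total_sold = 43
  Event 10 (return 5): 11 + 5 = 16
  Event 11 (sale 24): sell min(24,16)=16. stock: 16 - 16 = 0. total_sold = 59
  Event 12 (sale 8): sell min(8,0)=0. stock: 0 - 0 = 0. total_sold = 59
  Event 13 (restock 18): 0 + 18 = 18
  Event 14 (restock 30): 18 + 30 = 48
  Event 15 (sale 3): sell min(3,48)=3. stock: 48 - 3 = 45. total_sold = 62
Final: stock = 45, total_sold = 62

Answer: 62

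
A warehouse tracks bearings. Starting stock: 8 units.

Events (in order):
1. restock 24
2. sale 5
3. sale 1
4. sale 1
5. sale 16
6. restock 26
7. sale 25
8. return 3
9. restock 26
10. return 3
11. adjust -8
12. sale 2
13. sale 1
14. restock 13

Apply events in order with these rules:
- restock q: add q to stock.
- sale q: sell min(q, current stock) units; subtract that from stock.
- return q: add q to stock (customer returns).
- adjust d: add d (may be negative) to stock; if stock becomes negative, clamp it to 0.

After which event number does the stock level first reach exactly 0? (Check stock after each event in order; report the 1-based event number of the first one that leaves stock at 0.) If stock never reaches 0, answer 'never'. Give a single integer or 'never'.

Processing events:
Start: stock = 8
  Event 1 (restock 24): 8 + 24 = 32
  Event 2 (sale 5): sell min(5,32)=5. stock: 32 - 5 = 27. total_sold = 5
  Event 3 (sale 1): sell min(1,27)=1. stock: 27 - 1 = 26. total_sold = 6
  Event 4 (sale 1): sell min(1,26)=1. stock: 26 - 1 = 25. total_sold = 7
  Event 5 (sale 16): sell min(16,25)=16. stock: 25 - 16 = 9. total_sold = 23
  Event 6 (restock 26): 9 + 26 = 35
  Event 7 (sale 25): sell min(25,35)=25. stock: 35 - 25 = 10. total_sold = 48
  Event 8 (return 3): 10 + 3 = 13
  Event 9 (restock 26): 13 + 26 = 39
  Event 10 (return 3): 39 + 3 = 42
  Event 11 (adjust -8): 42 + -8 = 34
  Event 12 (sale 2): sell min(2,34)=2. stock: 34 - 2 = 32. total_sold = 50
  Event 13 (sale 1): sell min(1,32)=1. stock: 32 - 1 = 31. total_sold = 51
  Event 14 (restock 13): 31 + 13 = 44
Final: stock = 44, total_sold = 51

Stock never reaches 0.

Answer: never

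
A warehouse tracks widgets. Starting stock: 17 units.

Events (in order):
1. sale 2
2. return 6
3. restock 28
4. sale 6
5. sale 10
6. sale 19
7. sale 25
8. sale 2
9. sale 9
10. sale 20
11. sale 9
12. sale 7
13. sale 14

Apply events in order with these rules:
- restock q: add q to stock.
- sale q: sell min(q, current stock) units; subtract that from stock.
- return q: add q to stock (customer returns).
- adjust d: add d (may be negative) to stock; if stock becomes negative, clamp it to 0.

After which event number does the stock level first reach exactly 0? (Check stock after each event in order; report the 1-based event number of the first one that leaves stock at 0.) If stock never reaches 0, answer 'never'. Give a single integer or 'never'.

Answer: 7

Derivation:
Processing events:
Start: stock = 17
  Event 1 (sale 2): sell min(2,17)=2. stock: 17 - 2 = 15. total_sold = 2
  Event 2 (return 6): 15 + 6 = 21
  Event 3 (restock 28): 21 + 28 = 49
  Event 4 (sale 6): sell min(6,49)=6. stock: 49 - 6 = 43. total_sold = 8
  Event 5 (sale 10): sell min(10,43)=10. stock: 43 - 10 = 33. total_sold = 18
  Event 6 (sale 19): sell min(19,33)=19. stock: 33 - 19 = 14. total_sold = 37
  Event 7 (sale 25): sell min(25,14)=14. stock: 14 - 14 = 0. total_sold = 51
  Event 8 (sale 2): sell min(2,0)=0. stock: 0 - 0 = 0. total_sold = 51
  Event 9 (sale 9): sell min(9,0)=0. stock: 0 - 0 = 0. total_sold = 51
  Event 10 (sale 20): sell min(20,0)=0. stock: 0 - 0 = 0. total_sold = 51
  Event 11 (sale 9): sell min(9,0)=0. stock: 0 - 0 = 0. total_sold = 51
  Event 12 (sale 7): sell min(7,0)=0. stock: 0 - 0 = 0. total_sold = 51
  Event 13 (sale 14): sell min(14,0)=0. stock: 0 - 0 = 0. total_sold = 51
Final: stock = 0, total_sold = 51

First zero at event 7.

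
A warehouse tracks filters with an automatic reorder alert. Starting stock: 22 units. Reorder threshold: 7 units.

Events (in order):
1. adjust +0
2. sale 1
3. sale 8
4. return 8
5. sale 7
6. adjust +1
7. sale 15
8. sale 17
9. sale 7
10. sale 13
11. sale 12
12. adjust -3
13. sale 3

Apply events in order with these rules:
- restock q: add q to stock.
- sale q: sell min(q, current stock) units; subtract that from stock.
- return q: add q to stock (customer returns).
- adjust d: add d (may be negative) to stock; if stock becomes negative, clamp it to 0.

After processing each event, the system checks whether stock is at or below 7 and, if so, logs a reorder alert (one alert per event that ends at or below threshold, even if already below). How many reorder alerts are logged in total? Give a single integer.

Processing events:
Start: stock = 22
  Event 1 (adjust +0): 22 + 0 = 22
  Event 2 (sale 1): sell min(1,22)=1. stock: 22 - 1 = 21. total_sold = 1
  Event 3 (sale 8): sell min(8,21)=8. stock: 21 - 8 = 13. total_sold = 9
  Event 4 (return 8): 13 + 8 = 21
  Event 5 (sale 7): sell min(7,21)=7. stock: 21 - 7 = 14. total_sold = 16
  Event 6 (adjust +1): 14 + 1 = 15
  Event 7 (sale 15): sell min(15,15)=15. stock: 15 - 15 = 0. total_sold = 31
  Event 8 (sale 17): sell min(17,0)=0. stock: 0 - 0 = 0. total_sold = 31
  Event 9 (sale 7): sell min(7,0)=0. stock: 0 - 0 = 0. total_sold = 31
  Event 10 (sale 13): sell min(13,0)=0. stock: 0 - 0 = 0. total_sold = 31
  Event 11 (sale 12): sell min(12,0)=0. stock: 0 - 0 = 0. total_sold = 31
  Event 12 (adjust -3): 0 + -3 = 0 (clamped to 0)
  Event 13 (sale 3): sell min(3,0)=0. stock: 0 - 0 = 0. total_sold = 31
Final: stock = 0, total_sold = 31

Checking against threshold 7:
  After event 1: stock=22 > 7
  After event 2: stock=21 > 7
  After event 3: stock=13 > 7
  After event 4: stock=21 > 7
  After event 5: stock=14 > 7
  After event 6: stock=15 > 7
  After event 7: stock=0 <= 7 -> ALERT
  After event 8: stock=0 <= 7 -> ALERT
  After event 9: stock=0 <= 7 -> ALERT
  After event 10: stock=0 <= 7 -> ALERT
  After event 11: stock=0 <= 7 -> ALERT
  After event 12: stock=0 <= 7 -> ALERT
  After event 13: stock=0 <= 7 -> ALERT
Alert events: [7, 8, 9, 10, 11, 12, 13]. Count = 7

Answer: 7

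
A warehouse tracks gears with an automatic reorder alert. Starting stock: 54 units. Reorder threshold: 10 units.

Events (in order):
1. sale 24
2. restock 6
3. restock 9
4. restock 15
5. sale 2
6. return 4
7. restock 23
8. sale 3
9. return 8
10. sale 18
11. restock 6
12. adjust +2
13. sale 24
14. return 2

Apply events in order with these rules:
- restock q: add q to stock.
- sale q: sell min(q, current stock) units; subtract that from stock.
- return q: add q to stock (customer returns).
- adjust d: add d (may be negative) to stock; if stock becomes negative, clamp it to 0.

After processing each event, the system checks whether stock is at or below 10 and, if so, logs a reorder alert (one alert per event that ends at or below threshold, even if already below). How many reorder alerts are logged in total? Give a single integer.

Processing events:
Start: stock = 54
  Event 1 (sale 24): sell min(24,54)=24. stock: 54 - 24 = 30. total_sold = 24
  Event 2 (restock 6): 30 + 6 = 36
  Event 3 (restock 9): 36 + 9 = 45
  Event 4 (restock 15): 45 + 15 = 60
  Event 5 (sale 2): sell min(2,60)=2. stock: 60 - 2 = 58. total_sold = 26
  Event 6 (return 4): 58 + 4 = 62
  Event 7 (restock 23): 62 + 23 = 85
  Event 8 (sale 3): sell min(3,85)=3. stock: 85 - 3 = 82. total_sold = 29
  Event 9 (return 8): 82 + 8 = 90
  Event 10 (sale 18): sell min(18,90)=18. stock: 90 - 18 = 72. total_sold = 47
  Event 11 (restock 6): 72 + 6 = 78
  Event 12 (adjust +2): 78 + 2 = 80
  Event 13 (sale 24): sell min(24,80)=24. stock: 80 - 24 = 56. total_sold = 71
  Event 14 (return 2): 56 + 2 = 58
Final: stock = 58, total_sold = 71

Checking against threshold 10:
  After event 1: stock=30 > 10
  After event 2: stock=36 > 10
  After event 3: stock=45 > 10
  After event 4: stock=60 > 10
  After event 5: stock=58 > 10
  After event 6: stock=62 > 10
  After event 7: stock=85 > 10
  After event 8: stock=82 > 10
  After event 9: stock=90 > 10
  After event 10: stock=72 > 10
  After event 11: stock=78 > 10
  After event 12: stock=80 > 10
  After event 13: stock=56 > 10
  After event 14: stock=58 > 10
Alert events: []. Count = 0

Answer: 0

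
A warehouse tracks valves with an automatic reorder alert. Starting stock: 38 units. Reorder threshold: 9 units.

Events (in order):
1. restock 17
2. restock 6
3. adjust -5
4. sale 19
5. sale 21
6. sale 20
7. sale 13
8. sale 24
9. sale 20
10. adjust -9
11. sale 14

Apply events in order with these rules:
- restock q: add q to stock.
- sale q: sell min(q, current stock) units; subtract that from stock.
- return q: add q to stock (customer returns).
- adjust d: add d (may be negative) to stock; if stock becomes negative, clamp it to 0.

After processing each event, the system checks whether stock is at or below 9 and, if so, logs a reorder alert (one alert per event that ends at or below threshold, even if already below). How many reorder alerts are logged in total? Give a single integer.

Answer: 6

Derivation:
Processing events:
Start: stock = 38
  Event 1 (restock 17): 38 + 17 = 55
  Event 2 (restock 6): 55 + 6 = 61
  Event 3 (adjust -5): 61 + -5 = 56
  Event 4 (sale 19): sell min(19,56)=19. stock: 56 - 19 = 37. total_sold = 19
  Event 5 (sale 21): sell min(21,37)=21. stock: 37 - 21 = 16. total_sold = 40
  Event 6 (sale 20): sell min(20,16)=16. stock: 16 - 16 = 0. total_sold = 56
  Event 7 (sale 13): sell min(13,0)=0. stock: 0 - 0 = 0. total_sold = 56
  Event 8 (sale 24): sell min(24,0)=0. stock: 0 - 0 = 0. total_sold = 56
  Event 9 (sale 20): sell min(20,0)=0. stock: 0 - 0 = 0. total_sold = 56
  Event 10 (adjust -9): 0 + -9 = 0 (clamped to 0)
  Event 11 (sale 14): sell min(14,0)=0. stock: 0 - 0 = 0. total_sold = 56
Final: stock = 0, total_sold = 56

Checking against threshold 9:
  After event 1: stock=55 > 9
  After event 2: stock=61 > 9
  After event 3: stock=56 > 9
  After event 4: stock=37 > 9
  After event 5: stock=16 > 9
  After event 6: stock=0 <= 9 -> ALERT
  After event 7: stock=0 <= 9 -> ALERT
  After event 8: stock=0 <= 9 -> ALERT
  After event 9: stock=0 <= 9 -> ALERT
  After event 10: stock=0 <= 9 -> ALERT
  After event 11: stock=0 <= 9 -> ALERT
Alert events: [6, 7, 8, 9, 10, 11]. Count = 6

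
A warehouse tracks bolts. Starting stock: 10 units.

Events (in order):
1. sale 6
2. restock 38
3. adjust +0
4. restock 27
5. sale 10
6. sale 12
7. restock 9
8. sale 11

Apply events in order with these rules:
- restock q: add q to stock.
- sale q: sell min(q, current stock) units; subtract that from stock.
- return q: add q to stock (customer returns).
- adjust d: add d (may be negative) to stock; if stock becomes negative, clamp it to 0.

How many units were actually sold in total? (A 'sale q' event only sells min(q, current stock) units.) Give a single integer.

Processing events:
Start: stock = 10
  Event 1 (sale 6): sell min(6,10)=6. stock: 10 - 6 = 4. total_sold = 6
  Event 2 (restock 38): 4 + 38 = 42
  Event 3 (adjust +0): 42 + 0 = 42
  Event 4 (restock 27): 42 + 27 = 69
  Event 5 (sale 10): sell min(10,69)=10. stock: 69 - 10 = 59. total_sold = 16
  Event 6 (sale 12): sell min(12,59)=12. stock: 59 - 12 = 47. total_sold = 28
  Event 7 (restock 9): 47 + 9 = 56
  Event 8 (sale 11): sell min(11,56)=11. stock: 56 - 11 = 45. total_sold = 39
Final: stock = 45, total_sold = 39

Answer: 39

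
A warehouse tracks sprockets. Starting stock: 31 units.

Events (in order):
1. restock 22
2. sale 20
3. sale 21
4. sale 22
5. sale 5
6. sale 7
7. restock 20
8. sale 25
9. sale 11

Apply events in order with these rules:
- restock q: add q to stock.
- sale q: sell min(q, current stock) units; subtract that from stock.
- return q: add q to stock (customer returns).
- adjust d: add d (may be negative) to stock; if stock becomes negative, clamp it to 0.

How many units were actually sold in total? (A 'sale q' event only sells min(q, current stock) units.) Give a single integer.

Processing events:
Start: stock = 31
  Event 1 (restock 22): 31 + 22 = 53
  Event 2 (sale 20): sell min(20,53)=20. stock: 53 - 20 = 33. total_sold = 20
  Event 3 (sale 21): sell min(21,33)=21. stock: 33 - 21 = 12. total_sold = 41
  Event 4 (sale 22): sell min(22,12)=12. stock: 12 - 12 = 0. total_sold = 53
  Event 5 (sale 5): sell min(5,0)=0. stock: 0 - 0 = 0. total_sold = 53
  Event 6 (sale 7): sell min(7,0)=0. stock: 0 - 0 = 0. total_sold = 53
  Event 7 (restock 20): 0 + 20 = 20
  Event 8 (sale 25): sell min(25,20)=20. stock: 20 - 20 = 0. total_sold = 73
  Event 9 (sale 11): sell min(11,0)=0. stock: 0 - 0 = 0. total_sold = 73
Final: stock = 0, total_sold = 73

Answer: 73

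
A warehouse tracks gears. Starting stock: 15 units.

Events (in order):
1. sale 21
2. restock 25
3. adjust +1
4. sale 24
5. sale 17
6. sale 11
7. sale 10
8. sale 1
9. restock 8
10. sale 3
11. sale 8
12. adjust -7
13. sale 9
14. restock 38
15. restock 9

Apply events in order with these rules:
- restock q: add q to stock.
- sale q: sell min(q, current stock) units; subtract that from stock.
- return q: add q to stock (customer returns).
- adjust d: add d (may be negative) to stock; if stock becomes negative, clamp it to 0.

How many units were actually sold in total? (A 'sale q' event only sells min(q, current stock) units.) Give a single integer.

Answer: 49

Derivation:
Processing events:
Start: stock = 15
  Event 1 (sale 21): sell min(21,15)=15. stock: 15 - 15 = 0. total_sold = 15
  Event 2 (restock 25): 0 + 25 = 25
  Event 3 (adjust +1): 25 + 1 = 26
  Event 4 (sale 24): sell min(24,26)=24. stock: 26 - 24 = 2. total_sold = 39
  Event 5 (sale 17): sell min(17,2)=2. stock: 2 - 2 = 0. total_sold = 41
  Event 6 (sale 11): sell min(11,0)=0. stock: 0 - 0 = 0. total_sold = 41
  Event 7 (sale 10): sell min(10,0)=0. stock: 0 - 0 = 0. total_sold = 41
  Event 8 (sale 1): sell min(1,0)=0. stock: 0 - 0 = 0. total_sold = 41
  Event 9 (restock 8): 0 + 8 = 8
  Event 10 (sale 3): sell min(3,8)=3. stock: 8 - 3 = 5. total_sold = 44
  Event 11 (sale 8): sell min(8,5)=5. stock: 5 - 5 = 0. total_sold = 49
  Event 12 (adjust -7): 0 + -7 = 0 (clamped to 0)
  Event 13 (sale 9): sell min(9,0)=0. stock: 0 - 0 = 0. total_sold = 49
  Event 14 (restock 38): 0 + 38 = 38
  Event 15 (restock 9): 38 + 9 = 47
Final: stock = 47, total_sold = 49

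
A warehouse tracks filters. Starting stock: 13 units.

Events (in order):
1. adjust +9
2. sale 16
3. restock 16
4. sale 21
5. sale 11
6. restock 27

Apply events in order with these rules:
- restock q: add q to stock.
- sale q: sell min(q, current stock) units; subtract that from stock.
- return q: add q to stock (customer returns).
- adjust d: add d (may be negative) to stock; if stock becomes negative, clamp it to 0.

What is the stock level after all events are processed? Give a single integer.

Processing events:
Start: stock = 13
  Event 1 (adjust +9): 13 + 9 = 22
  Event 2 (sale 16): sell min(16,22)=16. stock: 22 - 16 = 6. total_sold = 16
  Event 3 (restock 16): 6 + 16 = 22
  Event 4 (sale 21): sell min(21,22)=21. stock: 22 - 21 = 1. total_sold = 37
  Event 5 (sale 11): sell min(11,1)=1. stock: 1 - 1 = 0. total_sold = 38
  Event 6 (restock 27): 0 + 27 = 27
Final: stock = 27, total_sold = 38

Answer: 27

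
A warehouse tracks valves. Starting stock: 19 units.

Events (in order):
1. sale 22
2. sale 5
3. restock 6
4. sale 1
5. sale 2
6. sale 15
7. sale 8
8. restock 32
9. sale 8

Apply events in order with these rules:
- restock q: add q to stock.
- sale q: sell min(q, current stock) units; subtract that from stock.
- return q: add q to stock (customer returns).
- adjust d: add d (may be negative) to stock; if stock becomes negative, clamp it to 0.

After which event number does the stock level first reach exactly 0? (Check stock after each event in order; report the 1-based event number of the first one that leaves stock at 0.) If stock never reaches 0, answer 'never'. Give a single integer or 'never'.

Answer: 1

Derivation:
Processing events:
Start: stock = 19
  Event 1 (sale 22): sell min(22,19)=19. stock: 19 - 19 = 0. total_sold = 19
  Event 2 (sale 5): sell min(5,0)=0. stock: 0 - 0 = 0. total_sold = 19
  Event 3 (restock 6): 0 + 6 = 6
  Event 4 (sale 1): sell min(1,6)=1. stock: 6 - 1 = 5. total_sold = 20
  Event 5 (sale 2): sell min(2,5)=2. stock: 5 - 2 = 3. total_sold = 22
  Event 6 (sale 15): sell min(15,3)=3. stock: 3 - 3 = 0. total_sold = 25
  Event 7 (sale 8): sell min(8,0)=0. stock: 0 - 0 = 0. total_sold = 25
  Event 8 (restock 32): 0 + 32 = 32
  Event 9 (sale 8): sell min(8,32)=8. stock: 32 - 8 = 24. total_sold = 33
Final: stock = 24, total_sold = 33

First zero at event 1.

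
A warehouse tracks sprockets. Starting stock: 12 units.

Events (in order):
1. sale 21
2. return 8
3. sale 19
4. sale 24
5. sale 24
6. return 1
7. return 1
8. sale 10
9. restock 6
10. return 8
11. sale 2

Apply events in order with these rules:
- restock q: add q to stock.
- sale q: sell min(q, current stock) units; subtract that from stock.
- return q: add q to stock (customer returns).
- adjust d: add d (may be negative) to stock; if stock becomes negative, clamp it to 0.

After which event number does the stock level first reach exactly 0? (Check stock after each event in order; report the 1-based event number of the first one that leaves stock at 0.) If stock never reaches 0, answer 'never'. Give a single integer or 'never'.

Processing events:
Start: stock = 12
  Event 1 (sale 21): sell min(21,12)=12. stock: 12 - 12 = 0. total_sold = 12
  Event 2 (return 8): 0 + 8 = 8
  Event 3 (sale 19): sell min(19,8)=8. stock: 8 - 8 = 0. total_sold = 20
  Event 4 (sale 24): sell min(24,0)=0. stock: 0 - 0 = 0. total_sold = 20
  Event 5 (sale 24): sell min(24,0)=0. stock: 0 - 0 = 0. total_sold = 20
  Event 6 (return 1): 0 + 1 = 1
  Event 7 (return 1): 1 + 1 = 2
  Event 8 (sale 10): sell min(10,2)=2. stock: 2 - 2 = 0. total_sold = 22
  Event 9 (restock 6): 0 + 6 = 6
  Event 10 (return 8): 6 + 8 = 14
  Event 11 (sale 2): sell min(2,14)=2. stock: 14 - 2 = 12. total_sold = 24
Final: stock = 12, total_sold = 24

First zero at event 1.

Answer: 1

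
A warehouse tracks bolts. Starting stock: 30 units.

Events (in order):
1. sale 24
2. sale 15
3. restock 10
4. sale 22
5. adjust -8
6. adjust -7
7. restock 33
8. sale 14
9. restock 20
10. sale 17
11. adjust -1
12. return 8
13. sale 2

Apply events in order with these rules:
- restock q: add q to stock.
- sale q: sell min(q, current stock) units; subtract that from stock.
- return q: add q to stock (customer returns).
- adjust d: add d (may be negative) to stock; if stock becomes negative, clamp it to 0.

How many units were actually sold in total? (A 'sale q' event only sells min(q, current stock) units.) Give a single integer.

Processing events:
Start: stock = 30
  Event 1 (sale 24): sell min(24,30)=24. stock: 30 - 24 = 6. total_sold = 24
  Event 2 (sale 15): sell min(15,6)=6. stock: 6 - 6 = 0. total_sold = 30
  Event 3 (restock 10): 0 + 10 = 10
  Event 4 (sale 22): sell min(22,10)=10. stock: 10 - 10 = 0. total_sold = 40
  Event 5 (adjust -8): 0 + -8 = 0 (clamped to 0)
  Event 6 (adjust -7): 0 + -7 = 0 (clamped to 0)
  Event 7 (restock 33): 0 + 33 = 33
  Event 8 (sale 14): sell min(14,33)=14. stock: 33 - 14 = 19. total_sold = 54
  Event 9 (restock 20): 19 + 20 = 39
  Event 10 (sale 17): sell min(17,39)=17. stock: 39 - 17 = 22. total_sold = 71
  Event 11 (adjust -1): 22 + -1 = 21
  Event 12 (return 8): 21 + 8 = 29
  Event 13 (sale 2): sell min(2,29)=2. stock: 29 - 2 = 27. total_sold = 73
Final: stock = 27, total_sold = 73

Answer: 73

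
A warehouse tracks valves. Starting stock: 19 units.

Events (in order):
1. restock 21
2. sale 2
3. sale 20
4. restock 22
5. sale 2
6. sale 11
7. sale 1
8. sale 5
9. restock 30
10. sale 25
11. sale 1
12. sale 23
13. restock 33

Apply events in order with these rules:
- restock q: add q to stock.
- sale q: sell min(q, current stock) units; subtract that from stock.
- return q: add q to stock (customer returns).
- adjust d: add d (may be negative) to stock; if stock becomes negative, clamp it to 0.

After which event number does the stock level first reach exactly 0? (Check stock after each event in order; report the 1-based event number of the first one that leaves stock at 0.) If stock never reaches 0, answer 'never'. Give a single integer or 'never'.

Answer: never

Derivation:
Processing events:
Start: stock = 19
  Event 1 (restock 21): 19 + 21 = 40
  Event 2 (sale 2): sell min(2,40)=2. stock: 40 - 2 = 38. total_sold = 2
  Event 3 (sale 20): sell min(20,38)=20. stock: 38 - 20 = 18. total_sold = 22
  Event 4 (restock 22): 18 + 22 = 40
  Event 5 (sale 2): sell min(2,40)=2. stock: 40 - 2 = 38. total_sold = 24
  Event 6 (sale 11): sell min(11,38)=11. stock: 38 - 11 = 27. total_sold = 35
  Event 7 (sale 1): sell min(1,27)=1. stock: 27 - 1 = 26. total_sold = 36
  Event 8 (sale 5): sell min(5,26)=5. stock: 26 - 5 = 21. total_sold = 41
  Event 9 (restock 30): 21 + 30 = 51
  Event 10 (sale 25): sell min(25,51)=25. stock: 51 - 25 = 26. total_sold = 66
  Event 11 (sale 1): sell min(1,26)=1. stock: 26 - 1 = 25. total_sold = 67
  Event 12 (sale 23): sell min(23,25)=23. stock: 25 - 23 = 2. total_sold = 90
  Event 13 (restock 33): 2 + 33 = 35
Final: stock = 35, total_sold = 90

Stock never reaches 0.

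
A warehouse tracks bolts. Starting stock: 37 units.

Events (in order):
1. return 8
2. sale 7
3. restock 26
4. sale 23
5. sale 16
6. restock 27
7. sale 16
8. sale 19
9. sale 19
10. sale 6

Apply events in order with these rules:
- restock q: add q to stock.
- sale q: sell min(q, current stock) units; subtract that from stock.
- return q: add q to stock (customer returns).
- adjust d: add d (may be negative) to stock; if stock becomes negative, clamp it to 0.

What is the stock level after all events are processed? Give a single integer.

Processing events:
Start: stock = 37
  Event 1 (return 8): 37 + 8 = 45
  Event 2 (sale 7): sell min(7,45)=7. stock: 45 - 7 = 38. total_sold = 7
  Event 3 (restock 26): 38 + 26 = 64
  Event 4 (sale 23): sell min(23,64)=23. stock: 64 - 23 = 41. total_sold = 30
  Event 5 (sale 16): sell min(16,41)=16. stock: 41 - 16 = 25. total_sold = 46
  Event 6 (restock 27): 25 + 27 = 52
  Event 7 (sale 16): sell min(16,52)=16. stock: 52 - 16 = 36. total_sold = 62
  Event 8 (sale 19): sell min(19,36)=19. stock: 36 - 19 = 17. total_sold = 81
  Event 9 (sale 19): sell min(19,17)=17. stock: 17 - 17 = 0. total_sold = 98
  Event 10 (sale 6): sell min(6,0)=0. stock: 0 - 0 = 0. total_sold = 98
Final: stock = 0, total_sold = 98

Answer: 0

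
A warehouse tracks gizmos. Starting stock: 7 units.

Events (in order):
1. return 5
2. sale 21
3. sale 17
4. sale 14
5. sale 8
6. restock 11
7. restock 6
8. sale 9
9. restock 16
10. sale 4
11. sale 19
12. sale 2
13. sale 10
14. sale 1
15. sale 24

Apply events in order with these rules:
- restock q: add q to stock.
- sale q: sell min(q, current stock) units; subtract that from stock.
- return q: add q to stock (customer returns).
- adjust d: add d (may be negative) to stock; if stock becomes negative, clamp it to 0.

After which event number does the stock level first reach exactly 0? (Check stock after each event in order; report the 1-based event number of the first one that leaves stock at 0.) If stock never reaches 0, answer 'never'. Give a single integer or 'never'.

Answer: 2

Derivation:
Processing events:
Start: stock = 7
  Event 1 (return 5): 7 + 5 = 12
  Event 2 (sale 21): sell min(21,12)=12. stock: 12 - 12 = 0. total_sold = 12
  Event 3 (sale 17): sell min(17,0)=0. stock: 0 - 0 = 0. total_sold = 12
  Event 4 (sale 14): sell min(14,0)=0. stock: 0 - 0 = 0. total_sold = 12
  Event 5 (sale 8): sell min(8,0)=0. stock: 0 - 0 = 0. total_sold = 12
  Event 6 (restock 11): 0 + 11 = 11
  Event 7 (restock 6): 11 + 6 = 17
  Event 8 (sale 9): sell min(9,17)=9. stock: 17 - 9 = 8. total_sold = 21
  Event 9 (restock 16): 8 + 16 = 24
  Event 10 (sale 4): sell min(4,24)=4. stock: 24 - 4 = 20. total_sold = 25
  Event 11 (sale 19): sell min(19,20)=19. stock: 20 - 19 = 1. total_sold = 44
  Event 12 (sale 2): sell min(2,1)=1. stock: 1 - 1 = 0. total_sold = 45
  Event 13 (sale 10): sell min(10,0)=0. stock: 0 - 0 = 0. total_sold = 45
  Event 14 (sale 1): sell min(1,0)=0. stock: 0 - 0 = 0. total_sold = 45
  Event 15 (sale 24): sell min(24,0)=0. stock: 0 - 0 = 0. total_sold = 45
Final: stock = 0, total_sold = 45

First zero at event 2.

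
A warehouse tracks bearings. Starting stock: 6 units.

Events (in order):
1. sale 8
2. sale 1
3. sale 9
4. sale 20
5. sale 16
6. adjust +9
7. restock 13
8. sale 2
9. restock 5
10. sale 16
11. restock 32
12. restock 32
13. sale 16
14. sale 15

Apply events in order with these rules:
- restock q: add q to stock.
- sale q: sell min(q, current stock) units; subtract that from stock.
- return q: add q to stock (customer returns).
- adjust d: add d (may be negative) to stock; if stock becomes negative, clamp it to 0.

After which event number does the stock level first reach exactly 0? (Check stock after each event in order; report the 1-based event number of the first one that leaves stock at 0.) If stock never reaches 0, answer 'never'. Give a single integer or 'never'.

Answer: 1

Derivation:
Processing events:
Start: stock = 6
  Event 1 (sale 8): sell min(8,6)=6. stock: 6 - 6 = 0. total_sold = 6
  Event 2 (sale 1): sell min(1,0)=0. stock: 0 - 0 = 0. total_sold = 6
  Event 3 (sale 9): sell min(9,0)=0. stock: 0 - 0 = 0. total_sold = 6
  Event 4 (sale 20): sell min(20,0)=0. stock: 0 - 0 = 0. total_sold = 6
  Event 5 (sale 16): sell min(16,0)=0. stock: 0 - 0 = 0. total_sold = 6
  Event 6 (adjust +9): 0 + 9 = 9
  Event 7 (restock 13): 9 + 13 = 22
  Event 8 (sale 2): sell min(2,22)=2. stock: 22 - 2 = 20. total_sold = 8
  Event 9 (restock 5): 20 + 5 = 25
  Event 10 (sale 16): sell min(16,25)=16. stock: 25 - 16 = 9. total_sold = 24
  Event 11 (restock 32): 9 + 32 = 41
  Event 12 (restock 32): 41 + 32 = 73
  Event 13 (sale 16): sell min(16,73)=16. stock: 73 - 16 = 57. total_sold = 40
  Event 14 (sale 15): sell min(15,57)=15. stock: 57 - 15 = 42. total_sold = 55
Final: stock = 42, total_sold = 55

First zero at event 1.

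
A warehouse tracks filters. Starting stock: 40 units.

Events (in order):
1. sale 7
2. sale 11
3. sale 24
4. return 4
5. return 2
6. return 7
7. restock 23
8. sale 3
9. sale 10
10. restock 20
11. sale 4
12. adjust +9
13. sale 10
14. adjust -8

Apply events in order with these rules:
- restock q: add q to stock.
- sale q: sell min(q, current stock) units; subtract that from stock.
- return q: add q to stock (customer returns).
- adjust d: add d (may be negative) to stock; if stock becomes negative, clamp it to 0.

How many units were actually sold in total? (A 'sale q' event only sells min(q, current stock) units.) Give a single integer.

Processing events:
Start: stock = 40
  Event 1 (sale 7): sell min(7,40)=7. stock: 40 - 7 = 33. total_sold = 7
  Event 2 (sale 11): sell min(11,33)=11. stock: 33 - 11 = 22. total_sold = 18
  Event 3 (sale 24): sell min(24,22)=22. stock: 22 - 22 = 0. total_sold = 40
  Event 4 (return 4): 0 + 4 = 4
  Event 5 (return 2): 4 + 2 = 6
  Event 6 (return 7): 6 + 7 = 13
  Event 7 (restock 23): 13 + 23 = 36
  Event 8 (sale 3): sell min(3,36)=3. stock: 36 - 3 = 33. total_sold = 43
  Event 9 (sale 10): sell min(10,33)=10. stock: 33 - 10 = 23. total_sold = 53
  Event 10 (restock 20): 23 + 20 = 43
  Event 11 (sale 4): sell min(4,43)=4. stock: 43 - 4 = 39. total_sold = 57
  Event 12 (adjust +9): 39 + 9 = 48
  Event 13 (sale 10): sell min(10,48)=10. stock: 48 - 10 = 38. total_sold = 67
  Event 14 (adjust -8): 38 + -8 = 30
Final: stock = 30, total_sold = 67

Answer: 67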